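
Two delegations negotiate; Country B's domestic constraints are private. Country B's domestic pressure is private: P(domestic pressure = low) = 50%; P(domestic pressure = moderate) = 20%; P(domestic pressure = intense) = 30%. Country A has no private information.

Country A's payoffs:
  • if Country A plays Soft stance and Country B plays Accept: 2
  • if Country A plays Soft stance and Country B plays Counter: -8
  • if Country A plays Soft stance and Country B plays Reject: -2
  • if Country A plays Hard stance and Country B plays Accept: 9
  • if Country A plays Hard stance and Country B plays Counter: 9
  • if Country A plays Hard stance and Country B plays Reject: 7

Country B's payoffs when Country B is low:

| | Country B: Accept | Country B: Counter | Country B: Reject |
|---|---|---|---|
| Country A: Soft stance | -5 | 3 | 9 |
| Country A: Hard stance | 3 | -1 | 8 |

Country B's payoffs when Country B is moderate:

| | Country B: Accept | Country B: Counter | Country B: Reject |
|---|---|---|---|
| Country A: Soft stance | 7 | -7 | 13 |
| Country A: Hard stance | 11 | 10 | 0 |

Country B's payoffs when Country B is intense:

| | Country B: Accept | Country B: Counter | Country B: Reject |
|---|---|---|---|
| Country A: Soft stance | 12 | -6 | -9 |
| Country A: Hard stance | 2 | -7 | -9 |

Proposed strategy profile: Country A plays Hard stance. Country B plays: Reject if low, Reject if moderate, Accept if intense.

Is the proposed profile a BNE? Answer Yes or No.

Country A plays Hard stance: E[Hard stance] = 0.5·(7) + 0.2·(7) + 0.3·(9) = 7.6; E[Soft stance] = -0.8. Best-responding. ✓
Country B (domestic pressure low), facing Hard stance: Accept gives 3, Counter gives -1, Reject gives 8. Proposed Reject is best. ✓
Country B (domestic pressure moderate), facing Hard stance: Accept gives 11, Counter gives 10, Reject gives 0. Proposed Reject is not best — profitable deviation exists. ✗
Country B (domestic pressure intense), facing Hard stance: Accept gives 2, Counter gives -7, Reject gives -9. Proposed Accept is best. ✓

No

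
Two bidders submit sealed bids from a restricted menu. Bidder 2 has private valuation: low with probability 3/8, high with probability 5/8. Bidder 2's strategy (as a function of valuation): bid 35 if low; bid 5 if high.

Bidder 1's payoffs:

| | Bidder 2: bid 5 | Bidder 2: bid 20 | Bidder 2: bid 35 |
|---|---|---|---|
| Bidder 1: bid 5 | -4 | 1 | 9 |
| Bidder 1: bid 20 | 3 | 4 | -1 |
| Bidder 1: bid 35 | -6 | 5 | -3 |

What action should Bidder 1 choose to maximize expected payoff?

bid 20

Compute Bidder 1's expected payoff for each action, taking the expectation over Bidder 2's type.
E[bid 5] = 3/8·(9) + 5/8·(-4) = 7/8
E[bid 20] = 3/8·(-1) + 5/8·(3) = 3/2
E[bid 35] = 3/8·(-3) + 5/8·(-6) = -39/8
Best response: bid 20 (3/2 is the largest).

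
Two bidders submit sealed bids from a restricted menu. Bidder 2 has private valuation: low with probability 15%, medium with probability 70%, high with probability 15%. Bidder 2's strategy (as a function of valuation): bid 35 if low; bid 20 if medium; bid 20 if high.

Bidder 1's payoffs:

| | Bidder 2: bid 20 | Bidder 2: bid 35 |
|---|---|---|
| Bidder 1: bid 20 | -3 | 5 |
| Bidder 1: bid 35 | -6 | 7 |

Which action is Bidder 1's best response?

Compute Bidder 1's expected payoff for each action, taking the expectation over Bidder 2's type.
E[bid 20] = 0.15·(5) + 0.7·(-3) + 0.15·(-3) = -1.8
E[bid 35] = 0.15·(7) + 0.7·(-6) + 0.15·(-6) = -4.05
Best response: bid 20 (-1.8 is the largest).

bid 20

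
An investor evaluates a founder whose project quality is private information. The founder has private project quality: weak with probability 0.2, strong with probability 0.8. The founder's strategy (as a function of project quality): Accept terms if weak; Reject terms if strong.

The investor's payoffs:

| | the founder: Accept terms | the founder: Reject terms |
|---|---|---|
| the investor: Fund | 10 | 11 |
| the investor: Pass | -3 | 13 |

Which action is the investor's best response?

E[Fund] = 0.2·(10) + 0.8·(11) = 10.8
E[Pass] = 0.2·(-3) + 0.8·(13) = 9.8
Best response: Fund (10.8 is the largest).

Fund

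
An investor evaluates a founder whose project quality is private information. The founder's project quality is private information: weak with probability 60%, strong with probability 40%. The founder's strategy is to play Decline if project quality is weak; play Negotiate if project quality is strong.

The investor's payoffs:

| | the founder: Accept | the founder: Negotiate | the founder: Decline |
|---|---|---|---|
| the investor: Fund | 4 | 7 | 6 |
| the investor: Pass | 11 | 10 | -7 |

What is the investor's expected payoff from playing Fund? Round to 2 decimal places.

6.40

Take the expectation over the founder's project quality, weighting each type's action by its prior probability.
E[Fund] = 0.6·6 + 0.4·7 = 3.6 + 2.8 = 6.4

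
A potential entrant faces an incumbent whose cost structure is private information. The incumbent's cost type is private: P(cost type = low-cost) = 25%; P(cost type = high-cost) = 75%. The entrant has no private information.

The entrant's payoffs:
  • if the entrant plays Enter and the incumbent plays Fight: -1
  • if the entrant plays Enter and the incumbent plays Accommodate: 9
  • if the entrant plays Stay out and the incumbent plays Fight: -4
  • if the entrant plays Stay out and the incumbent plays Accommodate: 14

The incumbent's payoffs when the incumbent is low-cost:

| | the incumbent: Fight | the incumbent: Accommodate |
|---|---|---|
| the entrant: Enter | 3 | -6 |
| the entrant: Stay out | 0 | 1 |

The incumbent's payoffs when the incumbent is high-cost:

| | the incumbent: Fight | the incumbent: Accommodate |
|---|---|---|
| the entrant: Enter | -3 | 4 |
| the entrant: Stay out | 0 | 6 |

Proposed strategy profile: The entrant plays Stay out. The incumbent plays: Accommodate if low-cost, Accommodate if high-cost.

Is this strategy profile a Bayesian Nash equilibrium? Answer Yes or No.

Yes

A profile is a BNE iff every type of every player is best-responding given beliefs about the other side.
The entrant plays Stay out: E[Stay out] = 0.25·(14) + 0.75·(14) = 14; E[Enter] = 9. Best-responding. ✓
The incumbent (cost type low-cost), facing Stay out: Fight gives 0, Accommodate gives 1. Proposed Accommodate is best. ✓
The incumbent (cost type high-cost), facing Stay out: Fight gives 0, Accommodate gives 6. Proposed Accommodate is best. ✓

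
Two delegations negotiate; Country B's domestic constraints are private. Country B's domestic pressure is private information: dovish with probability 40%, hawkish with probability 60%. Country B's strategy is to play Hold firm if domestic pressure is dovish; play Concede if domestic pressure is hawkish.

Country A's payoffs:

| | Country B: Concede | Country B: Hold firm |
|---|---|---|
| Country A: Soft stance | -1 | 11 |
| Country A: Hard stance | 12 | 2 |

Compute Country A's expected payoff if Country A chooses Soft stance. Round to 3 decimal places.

3.800

E[Soft stance] = 0.4·11 + 0.6·(-1) = 4.4 + (-0.6) = 3.8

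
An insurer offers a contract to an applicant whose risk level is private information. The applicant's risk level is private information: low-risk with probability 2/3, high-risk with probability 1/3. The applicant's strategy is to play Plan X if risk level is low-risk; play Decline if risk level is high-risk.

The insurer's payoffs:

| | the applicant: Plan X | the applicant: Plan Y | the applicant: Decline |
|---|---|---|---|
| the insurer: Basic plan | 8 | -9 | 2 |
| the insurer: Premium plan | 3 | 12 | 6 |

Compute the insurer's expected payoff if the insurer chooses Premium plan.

E[Premium plan] = 2/3·3 + 1/3·6 = 2 + 2 = 4

4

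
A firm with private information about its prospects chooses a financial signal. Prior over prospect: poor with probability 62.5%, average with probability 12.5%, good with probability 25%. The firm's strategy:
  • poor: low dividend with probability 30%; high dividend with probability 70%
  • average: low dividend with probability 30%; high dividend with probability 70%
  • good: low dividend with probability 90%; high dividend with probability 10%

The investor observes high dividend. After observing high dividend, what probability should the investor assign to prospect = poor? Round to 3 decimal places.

0.795

P(high dividend) = 0.625·0.7 + 0.125·0.7 + 0.25·0.1 = 0.55
P(poor | high dividend) = (0.625·0.7) / 0.55 = 0.4375 / 0.55 = 0.795455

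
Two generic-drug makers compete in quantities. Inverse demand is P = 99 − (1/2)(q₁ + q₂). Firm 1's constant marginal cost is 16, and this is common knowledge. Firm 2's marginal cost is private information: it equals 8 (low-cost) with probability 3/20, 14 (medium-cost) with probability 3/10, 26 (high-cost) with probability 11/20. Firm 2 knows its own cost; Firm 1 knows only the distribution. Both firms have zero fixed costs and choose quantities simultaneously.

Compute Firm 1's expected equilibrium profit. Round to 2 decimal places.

Type-c best response for Firm 2: q₂(c) = (99 − c) − q₁/2.
Firm 1 maximizes expected profit; its first-order condition is 99 − q₁ − (1/2)E[q₂] − 16 = 0.
Substituting E[q₂] and solving: E[c₂] = 19.7, so q₁ = (99 − 2·16 + 19.7)/(3/2) = 57.8.
E[P] = 99 − (1/2)·(q₁ + E[q₂]) = 44.9; Firm 1's expected profit = (E[P] − 16)·q₁ = (44.9 − 16)·57.8 = 1670.42.

1670.42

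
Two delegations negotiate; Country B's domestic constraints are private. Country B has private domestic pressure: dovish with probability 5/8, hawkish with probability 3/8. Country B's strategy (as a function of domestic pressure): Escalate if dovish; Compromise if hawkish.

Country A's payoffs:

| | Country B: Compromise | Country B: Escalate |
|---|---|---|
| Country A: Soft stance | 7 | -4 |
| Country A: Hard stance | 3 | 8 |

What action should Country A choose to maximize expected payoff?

Compute Country A's expected payoff for each action, taking the expectation over Country B's type.
E[Soft stance] = 5/8·(-4) + 3/8·(7) = 1/8
E[Hard stance] = 5/8·(8) + 3/8·(3) = 49/8
Best response: Hard stance (49/8 is the largest).

Hard stance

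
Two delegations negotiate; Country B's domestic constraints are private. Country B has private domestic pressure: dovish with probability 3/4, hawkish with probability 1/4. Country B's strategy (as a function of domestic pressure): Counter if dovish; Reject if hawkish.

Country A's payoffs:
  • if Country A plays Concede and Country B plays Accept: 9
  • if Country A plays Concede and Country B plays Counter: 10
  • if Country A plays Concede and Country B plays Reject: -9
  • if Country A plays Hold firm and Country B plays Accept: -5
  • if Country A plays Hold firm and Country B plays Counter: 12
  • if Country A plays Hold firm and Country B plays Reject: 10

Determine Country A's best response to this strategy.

Hold firm

Compute Country A's expected payoff for each action, taking the expectation over Country B's type.
E[Concede] = 3/4·(10) + 1/4·(-9) = 21/4
E[Hold firm] = 3/4·(12) + 1/4·(10) = 23/2
Best response: Hold firm (23/2 is the largest).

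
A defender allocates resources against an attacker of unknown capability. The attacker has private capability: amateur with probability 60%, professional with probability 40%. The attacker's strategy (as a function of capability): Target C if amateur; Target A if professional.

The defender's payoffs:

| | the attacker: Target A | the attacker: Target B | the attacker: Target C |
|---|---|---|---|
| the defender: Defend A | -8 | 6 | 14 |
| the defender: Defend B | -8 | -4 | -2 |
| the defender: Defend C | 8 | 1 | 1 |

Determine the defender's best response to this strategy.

E[Defend A] = 0.6·(14) + 0.4·(-8) = 5.2
E[Defend B] = 0.6·(-2) + 0.4·(-8) = -4.4
E[Defend C] = 0.6·(1) + 0.4·(8) = 3.8
Best response: Defend A (5.2 is the largest).

Defend A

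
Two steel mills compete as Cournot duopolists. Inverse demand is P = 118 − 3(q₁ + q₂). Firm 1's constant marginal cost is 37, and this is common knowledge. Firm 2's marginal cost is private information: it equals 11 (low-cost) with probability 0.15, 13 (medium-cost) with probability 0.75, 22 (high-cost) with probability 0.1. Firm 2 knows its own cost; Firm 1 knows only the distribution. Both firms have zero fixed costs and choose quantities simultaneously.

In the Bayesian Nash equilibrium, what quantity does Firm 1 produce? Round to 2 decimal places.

Type-c best response for Firm 2: q₂(c) = (118 − c)/6 − q₁/2.
Firm 1 maximizes expected profit; its first-order condition is 118 − 6q₁ − 3E[q₂] − 37 = 0.
Substituting E[q₂] and solving: E[c₂] = 13.6, so q₁ = (118 − 2·37 + 13.6)/9 = 6.4.

6.40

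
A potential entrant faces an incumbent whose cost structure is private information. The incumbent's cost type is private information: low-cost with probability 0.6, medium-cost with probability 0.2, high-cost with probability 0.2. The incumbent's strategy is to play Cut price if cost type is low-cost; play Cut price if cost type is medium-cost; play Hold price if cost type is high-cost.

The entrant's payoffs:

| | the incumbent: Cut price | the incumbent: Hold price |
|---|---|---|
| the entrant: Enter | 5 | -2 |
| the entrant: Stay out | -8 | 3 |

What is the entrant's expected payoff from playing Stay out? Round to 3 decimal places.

Take the expectation over the incumbent's cost type, weighting each type's action by its prior probability.
E[Stay out] = 0.6·(-8) + 0.2·(-8) + 0.2·3 = (-4.8) + (-1.6) + 0.6 = -5.8

-5.800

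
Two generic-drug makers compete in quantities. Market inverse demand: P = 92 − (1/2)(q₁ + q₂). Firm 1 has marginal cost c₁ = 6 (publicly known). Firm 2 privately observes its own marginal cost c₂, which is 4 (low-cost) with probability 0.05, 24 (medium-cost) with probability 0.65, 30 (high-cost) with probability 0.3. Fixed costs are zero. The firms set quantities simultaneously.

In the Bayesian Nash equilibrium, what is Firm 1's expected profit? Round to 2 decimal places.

2440.68

Type-c best response for Firm 2: q₂(c) = (92 − c) − q₁/2.
Firm 1 maximizes expected profit; its first-order condition is 92 − q₁ − (1/2)E[q₂] − 6 = 0.
Substituting E[q₂] and solving: E[c₂] = 24.8, so q₁ = (92 − 2·6 + 24.8)/(3/2) = 69.8667.
E[P] = 92 − (1/2)·(q₁ + E[q₂]) = 40.9333; Firm 1's expected profit = (E[P] − 6)·q₁ = (40.9333 − 6)·69.8667 = 2440.68.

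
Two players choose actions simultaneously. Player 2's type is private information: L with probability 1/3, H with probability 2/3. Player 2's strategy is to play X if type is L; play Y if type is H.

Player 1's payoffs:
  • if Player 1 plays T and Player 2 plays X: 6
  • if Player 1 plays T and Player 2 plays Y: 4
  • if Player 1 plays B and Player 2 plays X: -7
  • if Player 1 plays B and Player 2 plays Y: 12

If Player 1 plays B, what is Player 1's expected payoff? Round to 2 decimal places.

5.67

Take the expectation over Player 2's type, weighting each type's action by its prior probability.
E[B] = 1/3·(-7) + 2/3·12 = (-7/3) + 8 = 17/3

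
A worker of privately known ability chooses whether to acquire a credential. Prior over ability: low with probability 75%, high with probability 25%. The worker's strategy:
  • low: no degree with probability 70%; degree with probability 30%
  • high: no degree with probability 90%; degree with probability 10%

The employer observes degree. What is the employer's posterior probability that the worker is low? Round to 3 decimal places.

Apply Bayes' rule using the sender's strategy as the likelihood.
P(degree) = 0.75·0.3 + 0.25·0.1 = 0.25
P(low | degree) = (0.75·0.3) / 0.25 = 0.225 / 0.25 = 0.9

0.900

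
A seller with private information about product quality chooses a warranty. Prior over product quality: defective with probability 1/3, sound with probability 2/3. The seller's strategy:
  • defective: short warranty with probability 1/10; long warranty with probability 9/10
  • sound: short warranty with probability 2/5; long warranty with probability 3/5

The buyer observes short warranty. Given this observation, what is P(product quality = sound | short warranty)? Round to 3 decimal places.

0.889

P(short warranty) = (1/3)·(1/10) + (2/3)·(2/5) = 3/10
P(sound | short warranty) = ((2/3)·(2/5)) / (3/10) = (4/15) / (3/10) = 8/9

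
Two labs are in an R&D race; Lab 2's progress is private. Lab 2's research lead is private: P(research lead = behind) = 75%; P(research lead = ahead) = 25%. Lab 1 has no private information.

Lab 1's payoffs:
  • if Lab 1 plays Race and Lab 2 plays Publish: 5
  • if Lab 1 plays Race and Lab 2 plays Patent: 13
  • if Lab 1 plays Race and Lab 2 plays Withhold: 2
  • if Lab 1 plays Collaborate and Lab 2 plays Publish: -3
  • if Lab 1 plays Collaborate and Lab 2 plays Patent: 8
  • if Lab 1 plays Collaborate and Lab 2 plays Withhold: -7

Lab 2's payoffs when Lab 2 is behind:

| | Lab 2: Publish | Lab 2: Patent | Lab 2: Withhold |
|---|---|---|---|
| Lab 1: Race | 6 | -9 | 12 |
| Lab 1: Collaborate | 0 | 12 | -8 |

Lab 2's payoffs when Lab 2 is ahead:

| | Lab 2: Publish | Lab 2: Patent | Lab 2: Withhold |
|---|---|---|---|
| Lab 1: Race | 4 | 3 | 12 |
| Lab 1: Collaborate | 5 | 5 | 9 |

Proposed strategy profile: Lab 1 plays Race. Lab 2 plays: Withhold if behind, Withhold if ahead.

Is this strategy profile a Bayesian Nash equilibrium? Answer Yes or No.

Yes

Lab 1 plays Race: E[Race] = 0.75·(2) + 0.25·(2) = 2; E[Collaborate] = -7. Best-responding. ✓
Lab 2 (research lead behind), facing Race: Publish gives 6, Patent gives -9, Withhold gives 12. Proposed Withhold is best. ✓
Lab 2 (research lead ahead), facing Race: Publish gives 4, Patent gives 3, Withhold gives 12. Proposed Withhold is best. ✓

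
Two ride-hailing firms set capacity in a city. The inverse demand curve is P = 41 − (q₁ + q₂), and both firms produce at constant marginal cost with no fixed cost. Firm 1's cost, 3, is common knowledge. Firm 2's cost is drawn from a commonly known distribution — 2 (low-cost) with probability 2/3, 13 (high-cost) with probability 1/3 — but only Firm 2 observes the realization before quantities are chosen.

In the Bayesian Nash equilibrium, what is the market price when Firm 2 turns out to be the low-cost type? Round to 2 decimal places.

14.72

Type-c best response for Firm 2: q₂(c) = (41 − c)/2 − q₁/2.
Firm 1 maximizes expected profit; its first-order condition is 41 − 2q₁ − E[q₂] − 3 = 0.
Substituting E[q₂] and solving: E[c₂] = 5.66667, so q₁ = (41 − 2·3 + 5.66667)/3 = 13.5556.
q₂(low-cost) = 12.7222, so P = 41 − (13.5556 + 12.7222) = 14.7222.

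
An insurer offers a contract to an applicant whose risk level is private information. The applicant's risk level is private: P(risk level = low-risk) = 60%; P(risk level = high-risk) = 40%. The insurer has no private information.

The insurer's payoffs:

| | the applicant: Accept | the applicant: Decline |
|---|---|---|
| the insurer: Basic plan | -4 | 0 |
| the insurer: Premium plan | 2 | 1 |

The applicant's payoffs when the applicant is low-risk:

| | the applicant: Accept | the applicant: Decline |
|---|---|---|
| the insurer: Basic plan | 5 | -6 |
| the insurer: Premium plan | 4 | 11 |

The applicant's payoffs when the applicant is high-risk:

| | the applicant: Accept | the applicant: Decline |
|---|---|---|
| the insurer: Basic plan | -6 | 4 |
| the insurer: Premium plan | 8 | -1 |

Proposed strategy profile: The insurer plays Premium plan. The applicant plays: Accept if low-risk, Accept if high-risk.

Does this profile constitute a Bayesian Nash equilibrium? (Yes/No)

The insurer plays Premium plan: E[Premium plan] = 0.6·(2) + 0.4·(2) = 2; E[Basic plan] = -4. Best-responding. ✓
The applicant (risk level low-risk), facing Premium plan: Accept gives 4, Decline gives 11. Proposed Accept is not best — profitable deviation exists. ✗
The applicant (risk level high-risk), facing Premium plan: Accept gives 8, Decline gives -1. Proposed Accept is best. ✓

No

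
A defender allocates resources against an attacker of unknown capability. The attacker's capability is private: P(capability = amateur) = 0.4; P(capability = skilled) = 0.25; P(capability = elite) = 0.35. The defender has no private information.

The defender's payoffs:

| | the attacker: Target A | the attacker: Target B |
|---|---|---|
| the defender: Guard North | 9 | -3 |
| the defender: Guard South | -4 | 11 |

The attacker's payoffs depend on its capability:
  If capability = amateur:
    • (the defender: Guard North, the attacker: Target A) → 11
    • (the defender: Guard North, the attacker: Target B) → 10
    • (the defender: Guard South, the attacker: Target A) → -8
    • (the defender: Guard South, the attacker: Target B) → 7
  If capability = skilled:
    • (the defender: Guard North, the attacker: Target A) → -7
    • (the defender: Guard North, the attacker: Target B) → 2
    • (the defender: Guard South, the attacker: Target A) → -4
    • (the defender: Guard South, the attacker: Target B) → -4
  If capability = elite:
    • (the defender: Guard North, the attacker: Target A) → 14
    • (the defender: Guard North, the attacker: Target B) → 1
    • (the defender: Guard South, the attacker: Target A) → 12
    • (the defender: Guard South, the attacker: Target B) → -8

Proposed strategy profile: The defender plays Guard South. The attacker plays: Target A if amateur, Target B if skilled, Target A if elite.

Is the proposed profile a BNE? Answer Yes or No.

A profile is a BNE iff every type of every player is best-responding given beliefs about the other side.
The defender plays Guard South: E[Guard South] = 0.4·(-4) + 0.25·(11) + 0.35·(-4) = -0.25; E[Guard North] = 6. Not best-responding. ✗
The attacker (capability amateur), facing Guard South: Target A gives -8, Target B gives 7. Proposed Target A is not best — profitable deviation exists. ✗
The attacker (capability skilled), facing Guard South: Target A gives -4, Target B gives -4. Proposed Target B is best. ✓
The attacker (capability elite), facing Guard South: Target A gives 12, Target B gives -8. Proposed Target A is best. ✓

No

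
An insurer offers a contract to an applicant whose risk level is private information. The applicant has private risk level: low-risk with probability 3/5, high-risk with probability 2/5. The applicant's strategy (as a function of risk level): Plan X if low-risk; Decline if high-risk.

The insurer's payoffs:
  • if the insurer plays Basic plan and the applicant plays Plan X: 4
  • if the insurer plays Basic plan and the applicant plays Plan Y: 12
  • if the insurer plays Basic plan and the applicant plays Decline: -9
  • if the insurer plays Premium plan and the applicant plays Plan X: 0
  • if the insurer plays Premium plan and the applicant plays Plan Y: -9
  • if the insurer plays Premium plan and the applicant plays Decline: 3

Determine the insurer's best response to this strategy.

Premium plan

E[Basic plan] = 3/5·(4) + 2/5·(-9) = -6/5
E[Premium plan] = 3/5·(0) + 2/5·(3) = 6/5
Best response: Premium plan (6/5 is the largest).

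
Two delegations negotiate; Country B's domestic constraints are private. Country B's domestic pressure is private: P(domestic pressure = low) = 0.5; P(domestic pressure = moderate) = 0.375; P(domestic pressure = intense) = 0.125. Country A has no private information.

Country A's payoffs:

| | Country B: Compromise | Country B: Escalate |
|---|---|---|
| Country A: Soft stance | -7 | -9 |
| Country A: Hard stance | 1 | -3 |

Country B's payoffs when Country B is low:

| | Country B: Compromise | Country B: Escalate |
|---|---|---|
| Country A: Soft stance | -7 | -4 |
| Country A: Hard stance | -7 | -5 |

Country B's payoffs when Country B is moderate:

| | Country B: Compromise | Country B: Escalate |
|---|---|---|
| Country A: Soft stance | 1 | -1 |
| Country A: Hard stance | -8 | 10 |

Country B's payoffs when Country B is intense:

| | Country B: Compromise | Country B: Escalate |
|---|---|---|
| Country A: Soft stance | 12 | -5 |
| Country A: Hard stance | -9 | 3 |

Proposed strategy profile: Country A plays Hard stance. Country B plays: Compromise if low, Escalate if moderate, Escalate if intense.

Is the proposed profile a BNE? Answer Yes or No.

No

Country A plays Hard stance: E[Hard stance] = 0.5·(1) + 0.375·(-3) + 0.125·(-3) = -1; E[Soft stance] = -8. Best-responding. ✓
Country B (domestic pressure low), facing Hard stance: Compromise gives -7, Escalate gives -5. Proposed Compromise is not best — profitable deviation exists. ✗
Country B (domestic pressure moderate), facing Hard stance: Compromise gives -8, Escalate gives 10. Proposed Escalate is best. ✓
Country B (domestic pressure intense), facing Hard stance: Compromise gives -9, Escalate gives 3. Proposed Escalate is best. ✓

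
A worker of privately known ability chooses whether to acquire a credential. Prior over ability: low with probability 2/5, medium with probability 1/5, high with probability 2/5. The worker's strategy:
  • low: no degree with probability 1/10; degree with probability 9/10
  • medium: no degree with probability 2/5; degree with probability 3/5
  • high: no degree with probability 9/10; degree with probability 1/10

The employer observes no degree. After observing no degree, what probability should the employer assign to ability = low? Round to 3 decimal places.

0.083

P(no degree) = (2/5)·(1/10) + (1/5)·(2/5) + (2/5)·(9/10) = 12/25
P(low | no degree) = ((2/5)·(1/10)) / (12/25) = (1/25) / (12/25) = 1/12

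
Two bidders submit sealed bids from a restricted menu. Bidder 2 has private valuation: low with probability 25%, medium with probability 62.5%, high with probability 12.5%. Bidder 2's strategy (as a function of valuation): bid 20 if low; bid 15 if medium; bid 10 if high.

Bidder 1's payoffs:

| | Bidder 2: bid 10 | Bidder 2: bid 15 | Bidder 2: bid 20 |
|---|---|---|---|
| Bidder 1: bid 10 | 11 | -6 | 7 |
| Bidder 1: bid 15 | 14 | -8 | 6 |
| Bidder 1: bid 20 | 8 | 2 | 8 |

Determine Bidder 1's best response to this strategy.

bid 20

E[bid 10] = 0.25·(7) + 0.625·(-6) + 0.125·(11) = -0.625
E[bid 15] = 0.25·(6) + 0.625·(-8) + 0.125·(14) = -1.75
E[bid 20] = 0.25·(8) + 0.625·(2) + 0.125·(8) = 4.25
Best response: bid 20 (4.25 is the largest).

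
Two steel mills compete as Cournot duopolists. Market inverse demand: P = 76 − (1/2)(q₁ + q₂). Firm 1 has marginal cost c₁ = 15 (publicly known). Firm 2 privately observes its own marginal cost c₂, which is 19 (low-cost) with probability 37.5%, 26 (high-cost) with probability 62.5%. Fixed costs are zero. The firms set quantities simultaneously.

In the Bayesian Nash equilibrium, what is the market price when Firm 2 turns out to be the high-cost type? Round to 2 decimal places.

Type-c best response for Firm 2: q₂(c) = (76 − c) − q₁/2.
Firm 1 maximizes expected profit; its first-order condition is 76 − q₁ − (1/2)E[q₂] − 15 = 0.
Substituting E[q₂] and solving: E[c₂] = 23.375, so q₁ = (76 − 2·15 + 23.375)/(3/2) = 46.25.
q₂(high-cost) = 26.875, so P = 76 − (1/2)·(46.25 + 26.875) = 39.4375.

39.44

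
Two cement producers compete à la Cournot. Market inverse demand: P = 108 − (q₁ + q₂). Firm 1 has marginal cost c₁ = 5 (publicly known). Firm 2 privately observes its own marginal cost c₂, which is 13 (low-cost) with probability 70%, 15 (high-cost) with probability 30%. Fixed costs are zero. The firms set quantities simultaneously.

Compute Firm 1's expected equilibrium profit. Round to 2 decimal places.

Each type of Firm 2 best-responds to q₁; Firm 1 best-responds to the expected q₂ over Firm 2's types.
Firm 2 with cost c maximizes (108 − (q₁+q₂) − c)·q₂, giving q₂(c) = (108 − c − q₁)/2.
E[c₂] = 0.7·13 + 0.3·15 = 13.6
Firm 1's FOC against E[q₂] yields q₁ = (108 − 2·5 + E[c₂])/3 = (108 − 10 + 13.6)/3 = 37.2.
E[P] = 108 − (q₁ + E[q₂]) = 42.2; Firm 1's expected profit = (E[P] − 5)·q₁ = (42.2 − 5)·37.2 = 1383.84.

1383.84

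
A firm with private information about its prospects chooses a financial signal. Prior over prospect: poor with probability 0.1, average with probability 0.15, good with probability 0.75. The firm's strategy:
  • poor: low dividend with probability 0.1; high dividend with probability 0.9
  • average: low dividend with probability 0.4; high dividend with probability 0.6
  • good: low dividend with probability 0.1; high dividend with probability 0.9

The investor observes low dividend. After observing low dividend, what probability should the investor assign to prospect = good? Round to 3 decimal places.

Apply Bayes' rule using the sender's strategy as the likelihood.
P(low dividend) = 0.1·0.1 + 0.15·0.4 + 0.75·0.1 = 0.145
P(good | low dividend) = (0.75·0.1) / 0.145 = 0.075 / 0.145 = 0.517241

0.517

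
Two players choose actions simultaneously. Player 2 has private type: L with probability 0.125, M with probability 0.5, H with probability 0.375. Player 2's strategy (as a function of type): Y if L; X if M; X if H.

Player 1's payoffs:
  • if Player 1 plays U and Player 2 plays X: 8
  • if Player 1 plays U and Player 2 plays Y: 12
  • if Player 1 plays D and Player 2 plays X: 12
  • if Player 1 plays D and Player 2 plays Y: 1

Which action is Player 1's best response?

E[U] = 0.125·(12) + 0.5·(8) + 0.375·(8) = 8.5
E[D] = 0.125·(1) + 0.5·(12) + 0.375·(12) = 10.625
Best response: D (10.625 is the largest).

D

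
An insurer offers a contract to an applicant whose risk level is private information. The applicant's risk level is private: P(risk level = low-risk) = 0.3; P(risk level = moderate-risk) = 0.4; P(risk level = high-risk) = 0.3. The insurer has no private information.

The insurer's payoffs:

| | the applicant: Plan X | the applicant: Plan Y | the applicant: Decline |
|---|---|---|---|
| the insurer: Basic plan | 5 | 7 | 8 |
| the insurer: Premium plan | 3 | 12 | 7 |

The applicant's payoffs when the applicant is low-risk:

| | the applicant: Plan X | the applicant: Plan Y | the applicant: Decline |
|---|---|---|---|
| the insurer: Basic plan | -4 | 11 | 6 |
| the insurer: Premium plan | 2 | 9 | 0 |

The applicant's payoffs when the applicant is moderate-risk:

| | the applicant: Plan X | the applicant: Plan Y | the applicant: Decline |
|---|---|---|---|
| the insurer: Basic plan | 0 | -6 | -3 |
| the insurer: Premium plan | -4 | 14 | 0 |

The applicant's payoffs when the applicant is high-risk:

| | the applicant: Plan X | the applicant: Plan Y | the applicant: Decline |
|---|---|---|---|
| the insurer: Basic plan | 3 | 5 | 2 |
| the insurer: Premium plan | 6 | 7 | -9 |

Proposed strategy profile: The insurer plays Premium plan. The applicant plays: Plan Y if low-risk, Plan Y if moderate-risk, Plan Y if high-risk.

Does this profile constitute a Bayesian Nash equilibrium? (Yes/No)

The insurer plays Premium plan: E[Premium plan] = 0.3·(12) + 0.4·(12) + 0.3·(12) = 12; E[Basic plan] = 7. Best-responding. ✓
The applicant (risk level low-risk), facing Premium plan: Plan X gives 2, Plan Y gives 9, Decline gives 0. Proposed Plan Y is best. ✓
The applicant (risk level moderate-risk), facing Premium plan: Plan X gives -4, Plan Y gives 14, Decline gives 0. Proposed Plan Y is best. ✓
The applicant (risk level high-risk), facing Premium plan: Plan X gives 6, Plan Y gives 7, Decline gives -9. Proposed Plan Y is best. ✓

Yes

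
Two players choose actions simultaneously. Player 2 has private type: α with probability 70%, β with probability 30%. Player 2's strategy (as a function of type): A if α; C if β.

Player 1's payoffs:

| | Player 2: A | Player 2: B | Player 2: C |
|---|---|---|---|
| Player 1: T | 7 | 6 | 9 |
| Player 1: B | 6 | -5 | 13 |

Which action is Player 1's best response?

B

E[T] = 0.7·(7) + 0.3·(9) = 7.6
E[B] = 0.7·(6) + 0.3·(13) = 8.1
Best response: B (8.1 is the largest).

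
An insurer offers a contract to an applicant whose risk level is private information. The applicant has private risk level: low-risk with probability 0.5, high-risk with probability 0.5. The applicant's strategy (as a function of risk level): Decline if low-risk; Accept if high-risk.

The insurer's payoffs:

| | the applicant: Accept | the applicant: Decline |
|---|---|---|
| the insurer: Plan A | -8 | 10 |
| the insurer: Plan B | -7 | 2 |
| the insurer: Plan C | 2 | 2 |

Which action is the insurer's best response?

E[Plan A] = 0.5·(10) + 0.5·(-8) = 1
E[Plan B] = 0.5·(2) + 0.5·(-7) = -2.5
E[Plan C] = 0.5·(2) + 0.5·(2) = 2
Best response: Plan C (2 is the largest).

Plan C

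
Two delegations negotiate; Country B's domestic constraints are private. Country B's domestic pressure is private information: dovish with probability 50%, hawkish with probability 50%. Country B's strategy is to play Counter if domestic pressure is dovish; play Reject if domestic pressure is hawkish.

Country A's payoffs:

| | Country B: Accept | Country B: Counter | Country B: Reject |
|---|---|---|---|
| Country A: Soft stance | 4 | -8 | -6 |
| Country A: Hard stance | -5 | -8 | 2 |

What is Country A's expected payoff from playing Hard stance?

-3

E[Hard stance] = 0.5·(-8) + 0.5·2 = (-4) + 1 = -3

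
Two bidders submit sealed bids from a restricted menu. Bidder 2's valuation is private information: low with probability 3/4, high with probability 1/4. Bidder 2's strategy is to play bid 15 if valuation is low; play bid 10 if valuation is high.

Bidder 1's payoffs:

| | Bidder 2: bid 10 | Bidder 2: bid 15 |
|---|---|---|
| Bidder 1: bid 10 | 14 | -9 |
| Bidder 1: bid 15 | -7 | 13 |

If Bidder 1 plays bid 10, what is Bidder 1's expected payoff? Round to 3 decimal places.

E[bid 10] = 3/4·(-9) + 1/4·14 = (-27/4) + 7/2 = -13/4

-3.250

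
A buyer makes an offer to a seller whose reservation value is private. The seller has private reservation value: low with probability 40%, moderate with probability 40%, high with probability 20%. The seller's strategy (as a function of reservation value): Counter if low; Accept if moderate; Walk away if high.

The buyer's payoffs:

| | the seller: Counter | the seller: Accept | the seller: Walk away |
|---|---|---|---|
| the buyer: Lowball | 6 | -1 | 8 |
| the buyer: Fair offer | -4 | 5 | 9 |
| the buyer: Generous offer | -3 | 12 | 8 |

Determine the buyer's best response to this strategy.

Generous offer

Compute the buyer's expected payoff for each action, taking the expectation over the seller's type.
E[Lowball] = 0.4·(6) + 0.4·(-1) + 0.2·(8) = 3.6
E[Fair offer] = 0.4·(-4) + 0.4·(5) + 0.2·(9) = 2.2
E[Generous offer] = 0.4·(-3) + 0.4·(12) + 0.2·(8) = 5.2
Best response: Generous offer (5.2 is the largest).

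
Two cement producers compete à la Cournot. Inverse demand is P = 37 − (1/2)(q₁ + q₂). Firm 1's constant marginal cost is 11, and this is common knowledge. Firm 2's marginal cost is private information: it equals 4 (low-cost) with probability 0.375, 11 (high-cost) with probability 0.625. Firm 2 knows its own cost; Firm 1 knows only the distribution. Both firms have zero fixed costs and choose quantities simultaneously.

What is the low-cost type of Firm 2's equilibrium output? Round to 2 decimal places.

Type-c best response for Firm 2: q₂(c) = (37 − c) − q₁/2.
Firm 1 maximizes expected profit; its first-order condition is 37 − q₁ − (1/2)E[q₂] − 11 = 0.
Substituting E[q₂] and solving: E[c₂] = 8.375, so q₁ = (37 − 2·11 + 8.375)/(3/2) = 15.5833.
q₂(low-cost) = (37 − 4 − (1/2)·15.5833) = 25.2083.

25.21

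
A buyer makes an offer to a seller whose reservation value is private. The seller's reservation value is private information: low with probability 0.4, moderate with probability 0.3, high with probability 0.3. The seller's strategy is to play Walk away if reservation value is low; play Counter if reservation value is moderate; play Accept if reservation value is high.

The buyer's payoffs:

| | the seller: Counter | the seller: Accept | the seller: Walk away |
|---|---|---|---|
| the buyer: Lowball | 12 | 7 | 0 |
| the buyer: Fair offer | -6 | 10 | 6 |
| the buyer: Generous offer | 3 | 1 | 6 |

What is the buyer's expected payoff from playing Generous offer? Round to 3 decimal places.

3.600

Take the expectation over the seller's reservation value, weighting each type's action by its prior probability.
E[Generous offer] = 0.4·6 + 0.3·3 + 0.3·1 = 2.4 + 0.9 + 0.3 = 3.6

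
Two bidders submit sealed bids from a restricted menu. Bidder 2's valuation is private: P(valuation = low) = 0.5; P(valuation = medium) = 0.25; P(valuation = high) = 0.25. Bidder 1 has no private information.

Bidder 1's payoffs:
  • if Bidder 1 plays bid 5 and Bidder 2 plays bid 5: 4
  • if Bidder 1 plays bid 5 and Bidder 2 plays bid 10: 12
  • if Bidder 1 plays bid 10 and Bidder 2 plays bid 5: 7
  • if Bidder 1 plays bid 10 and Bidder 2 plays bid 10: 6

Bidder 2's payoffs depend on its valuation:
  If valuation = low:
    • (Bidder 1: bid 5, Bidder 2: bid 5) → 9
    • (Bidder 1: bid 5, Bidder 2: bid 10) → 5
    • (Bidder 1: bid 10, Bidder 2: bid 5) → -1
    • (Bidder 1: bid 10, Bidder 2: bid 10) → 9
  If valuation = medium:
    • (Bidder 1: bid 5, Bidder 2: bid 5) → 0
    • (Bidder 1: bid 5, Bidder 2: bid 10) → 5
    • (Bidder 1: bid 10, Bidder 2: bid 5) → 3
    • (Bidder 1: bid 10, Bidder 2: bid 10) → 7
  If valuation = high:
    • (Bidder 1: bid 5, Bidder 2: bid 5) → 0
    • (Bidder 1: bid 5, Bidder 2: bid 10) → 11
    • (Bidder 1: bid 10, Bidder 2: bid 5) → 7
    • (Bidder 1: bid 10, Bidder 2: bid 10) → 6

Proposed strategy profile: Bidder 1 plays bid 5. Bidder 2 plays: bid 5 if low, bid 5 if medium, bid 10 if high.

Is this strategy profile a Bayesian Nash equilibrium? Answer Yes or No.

No

A profile is a BNE iff every type of every player is best-responding given beliefs about the other side.
Bidder 1 plays bid 5: E[bid 5] = 0.5·(4) + 0.25·(4) + 0.25·(12) = 6; E[bid 10] = 6.75. Not best-responding. ✗
Bidder 2 (valuation low), facing bid 5: bid 5 gives 9, bid 10 gives 5. Proposed bid 5 is best. ✓
Bidder 2 (valuation medium), facing bid 5: bid 5 gives 0, bid 10 gives 5. Proposed bid 5 is not best — profitable deviation exists. ✗
Bidder 2 (valuation high), facing bid 5: bid 5 gives 0, bid 10 gives 11. Proposed bid 10 is best. ✓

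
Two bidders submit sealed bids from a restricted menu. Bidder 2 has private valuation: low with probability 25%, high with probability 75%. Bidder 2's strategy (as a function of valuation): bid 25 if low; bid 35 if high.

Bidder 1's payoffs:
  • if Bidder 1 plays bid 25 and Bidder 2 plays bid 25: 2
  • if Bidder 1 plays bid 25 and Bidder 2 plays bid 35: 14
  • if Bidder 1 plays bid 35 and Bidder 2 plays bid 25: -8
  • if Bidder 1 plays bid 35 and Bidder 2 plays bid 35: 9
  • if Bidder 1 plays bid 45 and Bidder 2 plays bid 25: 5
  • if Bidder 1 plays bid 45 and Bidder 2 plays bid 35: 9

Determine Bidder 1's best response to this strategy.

bid 25

Compute Bidder 1's expected payoff for each action, taking the expectation over Bidder 2's type.
E[bid 25] = 0.25·(2) + 0.75·(14) = 11
E[bid 35] = 0.25·(-8) + 0.75·(9) = 4.75
E[bid 45] = 0.25·(5) + 0.75·(9) = 8
Best response: bid 25 (11 is the largest).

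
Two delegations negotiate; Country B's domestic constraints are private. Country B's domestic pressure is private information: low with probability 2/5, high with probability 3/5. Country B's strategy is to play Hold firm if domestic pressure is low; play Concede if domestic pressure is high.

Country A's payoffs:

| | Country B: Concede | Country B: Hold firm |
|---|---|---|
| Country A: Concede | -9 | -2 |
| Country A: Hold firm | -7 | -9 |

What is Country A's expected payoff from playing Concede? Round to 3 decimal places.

-6.200

E[Concede] = 2/5·(-2) + 3/5·(-9) = (-4/5) + (-27/5) = -31/5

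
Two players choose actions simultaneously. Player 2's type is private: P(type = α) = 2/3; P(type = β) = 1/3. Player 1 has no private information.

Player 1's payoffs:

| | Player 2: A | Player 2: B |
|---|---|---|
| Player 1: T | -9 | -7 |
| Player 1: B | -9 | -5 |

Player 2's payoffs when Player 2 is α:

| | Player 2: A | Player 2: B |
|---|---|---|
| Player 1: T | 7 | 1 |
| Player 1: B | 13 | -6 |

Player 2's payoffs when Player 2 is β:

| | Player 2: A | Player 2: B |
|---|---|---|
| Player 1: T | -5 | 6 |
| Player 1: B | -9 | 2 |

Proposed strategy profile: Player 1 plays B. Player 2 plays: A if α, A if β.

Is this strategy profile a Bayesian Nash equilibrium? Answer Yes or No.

No

Player 1 plays B: E[B] = 2/3·(-9) + 1/3·(-9) = -9; E[T] = -9. Best-responding. ✓
Player 2 (type α), facing B: A gives 13, B gives -6. Proposed A is best. ✓
Player 2 (type β), facing B: A gives -9, B gives 2. Proposed A is not best — profitable deviation exists. ✗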